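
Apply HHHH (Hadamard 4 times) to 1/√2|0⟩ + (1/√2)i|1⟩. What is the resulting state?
1/√2|0⟩ + (1/√2)i|1⟩

H² = I, so an even number of Hadamards cancels: H^4 = I and the state is unchanged.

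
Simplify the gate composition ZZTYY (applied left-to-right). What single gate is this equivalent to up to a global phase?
T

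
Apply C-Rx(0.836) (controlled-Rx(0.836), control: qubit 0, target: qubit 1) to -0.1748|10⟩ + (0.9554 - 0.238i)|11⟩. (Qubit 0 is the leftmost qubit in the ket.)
(-0.2564 - 0.3878i)|10⟩ + (0.8731 - 0.1466i)|11⟩

C-Rx(0.836) leaves the control-|0⟩ kets |00⟩, |01⟩ unchanged and applies Rx(0.836) to qubit 1 on the control-|1⟩ pair (|10⟩, |11⟩).
Rx(0.836) = [[cos(θ/2), −i·sin(θ/2)], [−i·sin(θ/2), cos(θ/2)]]; θ = 0.836, cos(θ/2) ≈ 0.913903, sin(θ/2) ≈ 0.405933.
With a = amp(|10⟩) = -0.1748 and b = amp(|11⟩) = (0.9554 - 0.238i):
new amp(|10⟩) = (0.913903)·a + (-0.405933i)·b = (-0.2564 - 0.3878i)
new amp(|11⟩) = (-0.405933i)·a + (0.913903)·b = (0.8731 - 0.1466i)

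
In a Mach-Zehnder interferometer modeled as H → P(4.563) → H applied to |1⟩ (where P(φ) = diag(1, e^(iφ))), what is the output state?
(0.5744 + 0.4944i)|0⟩ + (0.4256 - 0.4944i)|1⟩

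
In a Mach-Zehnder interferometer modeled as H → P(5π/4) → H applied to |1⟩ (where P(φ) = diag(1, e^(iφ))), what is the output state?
(0.8536 + (1/√8)i)|0⟩ + (0.1464 - (1/√8)i)|1⟩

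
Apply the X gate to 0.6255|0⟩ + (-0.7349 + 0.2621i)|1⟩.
(-0.7349 + 0.2621i)|0⟩ + 0.6255|1⟩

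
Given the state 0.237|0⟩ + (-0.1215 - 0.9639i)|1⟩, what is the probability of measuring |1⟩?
0.9439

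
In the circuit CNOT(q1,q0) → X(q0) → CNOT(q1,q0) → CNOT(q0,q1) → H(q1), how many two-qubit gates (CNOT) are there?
3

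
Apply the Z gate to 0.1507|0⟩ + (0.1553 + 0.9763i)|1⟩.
0.1507|0⟩ + (-0.1553 - 0.9763i)|1⟩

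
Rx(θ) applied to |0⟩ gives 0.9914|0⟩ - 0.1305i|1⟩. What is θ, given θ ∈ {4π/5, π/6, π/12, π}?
π/12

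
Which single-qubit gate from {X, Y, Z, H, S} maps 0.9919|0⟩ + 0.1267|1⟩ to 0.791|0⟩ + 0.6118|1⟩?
H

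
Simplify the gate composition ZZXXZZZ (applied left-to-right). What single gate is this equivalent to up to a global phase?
Z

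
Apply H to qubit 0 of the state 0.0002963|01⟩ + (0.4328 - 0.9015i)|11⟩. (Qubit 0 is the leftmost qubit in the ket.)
(0.3062 - 0.6375i)|01⟩ + (-0.3058 + 0.6375i)|11⟩

H on qubit 0 mixes each pair of kets that differ only in qubit 0: amplitudes (a, b) of (|…0…⟩, |…1…⟩) become ((a + b)/√2, (a − b)/√2). Kets absent from the input have amplitude 0.
(|01⟩, |11⟩): (a, b) = (0.0002963, (0.4328 - 0.9015i)) → ((0.3062 - 0.6375i), (-0.3058 + 0.6375i))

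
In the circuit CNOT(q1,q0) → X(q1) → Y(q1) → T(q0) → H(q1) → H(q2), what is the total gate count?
6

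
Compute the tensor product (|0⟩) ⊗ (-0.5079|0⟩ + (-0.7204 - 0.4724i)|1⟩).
-0.5079|00⟩ + (-0.7204 - 0.4724i)|01⟩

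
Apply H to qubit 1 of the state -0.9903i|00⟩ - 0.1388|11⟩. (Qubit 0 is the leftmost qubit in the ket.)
-0.7002i|00⟩ - 0.7002i|01⟩ - 0.09815|10⟩ + 0.09815|11⟩

H on qubit 1 mixes each pair of kets that differ only in qubit 1: amplitudes (a, b) of (|…0…⟩, |…1…⟩) become ((a + b)/√2, (a − b)/√2). Kets absent from the input have amplitude 0.
(|00⟩, |01⟩): (a, b) = (-0.9903i, 0) → (-0.7002i, -0.7002i)
(|10⟩, |11⟩): (a, b) = (0, -0.1388) → (-0.09815, 0.09815)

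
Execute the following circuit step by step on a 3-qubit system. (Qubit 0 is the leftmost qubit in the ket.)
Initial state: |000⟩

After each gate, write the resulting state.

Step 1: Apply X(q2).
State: |001⟩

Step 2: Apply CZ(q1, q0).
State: |001⟩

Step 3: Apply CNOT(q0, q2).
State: |001⟩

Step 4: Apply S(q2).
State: i|001⟩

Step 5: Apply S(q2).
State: -|001⟩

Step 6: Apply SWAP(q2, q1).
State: -|010⟩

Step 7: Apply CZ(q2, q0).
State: -|010⟩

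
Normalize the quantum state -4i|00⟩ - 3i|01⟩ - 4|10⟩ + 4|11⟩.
-0.5298i|00⟩ - 0.3974i|01⟩ - 0.5298|10⟩ + 0.5298|11⟩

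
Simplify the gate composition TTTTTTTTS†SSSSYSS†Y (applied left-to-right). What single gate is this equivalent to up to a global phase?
S†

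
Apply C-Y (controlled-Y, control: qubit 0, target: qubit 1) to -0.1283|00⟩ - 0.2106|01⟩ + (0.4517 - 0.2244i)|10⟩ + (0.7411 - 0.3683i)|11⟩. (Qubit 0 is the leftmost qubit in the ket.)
-0.1283|00⟩ - 0.2106|01⟩ + (-0.3683 - 0.7411i)|10⟩ + (0.2244 + 0.4517i)|11⟩

C-Y leaves the control-|0⟩ kets |00⟩, |01⟩ unchanged and applies Y to qubit 1 on the control-|1⟩ pair (|10⟩, |11⟩).
Y = [[0, -i], [i, 0]].
With a = amp(|10⟩) = (0.4517 - 0.2244i) and b = amp(|11⟩) = (0.7411 - 0.3683i):
new amp(|10⟩) = (-i)·b = (-0.3683 - 0.7411i)
new amp(|11⟩) = (i)·a = (0.2244 + 0.4517i)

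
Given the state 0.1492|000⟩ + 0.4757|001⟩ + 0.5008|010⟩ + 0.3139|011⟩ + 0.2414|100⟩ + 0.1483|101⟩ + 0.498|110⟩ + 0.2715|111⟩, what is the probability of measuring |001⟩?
0.2263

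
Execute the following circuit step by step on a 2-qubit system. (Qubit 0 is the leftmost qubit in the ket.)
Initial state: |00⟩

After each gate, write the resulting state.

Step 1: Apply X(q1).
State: |01⟩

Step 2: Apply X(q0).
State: |11⟩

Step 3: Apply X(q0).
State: |01⟩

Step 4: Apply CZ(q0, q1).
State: |01⟩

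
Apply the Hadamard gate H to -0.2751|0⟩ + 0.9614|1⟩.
0.4853|0⟩ - 0.8743|1⟩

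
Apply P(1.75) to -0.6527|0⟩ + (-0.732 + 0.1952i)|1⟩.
-0.6527|0⟩ + (-0.0616 - 0.7551i)|1⟩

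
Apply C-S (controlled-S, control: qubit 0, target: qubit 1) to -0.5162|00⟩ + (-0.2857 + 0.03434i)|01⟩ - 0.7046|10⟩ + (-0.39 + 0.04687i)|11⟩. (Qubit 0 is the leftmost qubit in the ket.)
-0.5162|00⟩ + (-0.2857 + 0.03434i)|01⟩ - 0.7046|10⟩ + (-0.04687 - 0.39i)|11⟩

C-S leaves the control-|0⟩ kets |00⟩, |01⟩ unchanged and applies S to qubit 1 on the control-|1⟩ pair (|10⟩, |11⟩).
S = [[1, 0], [0, i]].
With a = amp(|10⟩) = -0.7046 and b = amp(|11⟩) = (-0.39 + 0.04687i):
new amp(|10⟩) = (1)·a = -0.7046
new amp(|11⟩) = (i)·b = (-0.04687 - 0.39i)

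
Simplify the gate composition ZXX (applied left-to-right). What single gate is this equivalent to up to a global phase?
Z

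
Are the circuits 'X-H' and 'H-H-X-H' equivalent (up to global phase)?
Yes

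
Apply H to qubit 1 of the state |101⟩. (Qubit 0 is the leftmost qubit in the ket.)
1/√2|101⟩ + 1/√2|111⟩

H on qubit 1 mixes each pair of kets that differ only in qubit 1: amplitudes (a, b) of (|…0…⟩, |…1…⟩) become ((a + b)/√2, (a − b)/√2). Kets absent from the input have amplitude 0.
(|101⟩, |111⟩): (a, b) = (1, 0) → (1/√2, 1/√2)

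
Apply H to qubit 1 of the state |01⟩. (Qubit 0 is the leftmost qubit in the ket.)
1/√2|00⟩ - 1/√2|01⟩

H on qubit 1 mixes each pair of kets that differ only in qubit 1: amplitudes (a, b) of (|…0…⟩, |…1…⟩) become ((a + b)/√2, (a − b)/√2). Kets absent from the input have amplitude 0.
(|00⟩, |01⟩): (a, b) = (0, 1) → (1/√2, -1/√2)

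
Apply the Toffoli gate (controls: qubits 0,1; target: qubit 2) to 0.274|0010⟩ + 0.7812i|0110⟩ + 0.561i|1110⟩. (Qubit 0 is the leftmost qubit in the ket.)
0.274|0010⟩ + 0.7812i|0110⟩ + 0.561i|1100⟩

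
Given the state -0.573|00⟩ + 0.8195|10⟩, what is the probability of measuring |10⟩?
0.6716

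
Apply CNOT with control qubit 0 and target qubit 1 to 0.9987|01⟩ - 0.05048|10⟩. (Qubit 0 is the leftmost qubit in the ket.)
0.9987|01⟩ - 0.05048|11⟩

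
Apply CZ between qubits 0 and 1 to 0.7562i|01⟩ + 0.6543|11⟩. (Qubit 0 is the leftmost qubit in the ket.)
0.7562i|01⟩ - 0.6543|11⟩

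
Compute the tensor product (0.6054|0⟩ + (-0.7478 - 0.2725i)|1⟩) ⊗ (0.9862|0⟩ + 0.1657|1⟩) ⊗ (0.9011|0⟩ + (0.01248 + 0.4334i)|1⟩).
0.538|000⟩ + (0.007451 + 0.2588i)|001⟩ + 0.09039|010⟩ + (0.001252 + 0.04348i)|011⟩ + (-0.6645 - 0.2422i)|100⟩ + (0.1073 - 0.323i)|101⟩ + (-0.1117 - 0.04069i)|110⟩ + (0.01802 - 0.05427i)|111⟩

amp(|b₁b₂…⟩) = product of the factor amplitudes for bits b₁, b₂, …; only kets whose every factor amplitude is nonzero survive.
|000⟩: (0.6054)(0.9862)(0.9011) = 0.538
|001⟩: (0.6054)(0.9862)(0.01248 + 0.4334i) = (0.007451 + 0.2588i)
|010⟩: (0.6054)(0.1657)(0.9011) = 0.09039
|011⟩: (0.6054)(0.1657)(0.01248 + 0.4334i) = (0.001252 + 0.04348i)
|100⟩: (-0.7478 - 0.2725i)(0.9862)(0.9011) = (-0.6645 - 0.2422i)
|101⟩: (-0.7478 - 0.2725i)(0.9862)(0.01248 + 0.4334i) = (0.1073 - 0.323i)
|110⟩: (-0.7478 - 0.2725i)(0.1657)(0.9011) = (-0.1117 - 0.04069i)
|111⟩: (-0.7478 - 0.2725i)(0.1657)(0.01248 + 0.4334i) = (0.01802 - 0.05427i)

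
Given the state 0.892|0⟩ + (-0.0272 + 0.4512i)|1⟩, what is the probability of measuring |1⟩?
0.2043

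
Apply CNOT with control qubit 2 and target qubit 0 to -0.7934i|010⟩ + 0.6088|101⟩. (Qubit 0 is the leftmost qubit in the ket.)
0.6088|001⟩ - 0.7934i|010⟩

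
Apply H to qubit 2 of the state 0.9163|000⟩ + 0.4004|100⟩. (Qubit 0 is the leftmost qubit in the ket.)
0.6479|000⟩ + 0.6479|001⟩ + 0.2831|100⟩ + 0.2831|101⟩

H on qubit 2 mixes each pair of kets that differ only in qubit 2: amplitudes (a, b) of (|…0…⟩, |…1…⟩) become ((a + b)/√2, (a − b)/√2). Kets absent from the input have amplitude 0.
(|000⟩, |001⟩): (a, b) = (0.9163, 0) → (0.6479, 0.6479)
(|100⟩, |101⟩): (a, b) = (0.4004, 0) → (0.2831, 0.2831)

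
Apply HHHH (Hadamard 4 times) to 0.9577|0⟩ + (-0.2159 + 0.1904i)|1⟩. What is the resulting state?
0.9577|0⟩ + (-0.2159 + 0.1904i)|1⟩

H² = I, so an even number of Hadamards cancels: H^4 = I and the state is unchanged.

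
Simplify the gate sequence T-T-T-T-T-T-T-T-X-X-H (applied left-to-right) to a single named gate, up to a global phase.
H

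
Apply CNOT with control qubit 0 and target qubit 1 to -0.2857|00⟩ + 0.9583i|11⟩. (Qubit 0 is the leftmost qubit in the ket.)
-0.2857|00⟩ + 0.9583i|10⟩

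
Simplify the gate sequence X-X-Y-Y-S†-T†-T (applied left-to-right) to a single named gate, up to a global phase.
S†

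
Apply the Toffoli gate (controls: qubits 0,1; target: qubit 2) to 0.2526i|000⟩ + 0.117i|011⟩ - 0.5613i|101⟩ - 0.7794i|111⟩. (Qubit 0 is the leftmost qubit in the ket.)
0.2526i|000⟩ + 0.117i|011⟩ - 0.5613i|101⟩ - 0.7794i|110⟩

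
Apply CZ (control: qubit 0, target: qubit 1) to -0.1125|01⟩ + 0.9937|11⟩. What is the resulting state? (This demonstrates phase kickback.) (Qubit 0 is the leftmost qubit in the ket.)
-0.1125|01⟩ - 0.9937|11⟩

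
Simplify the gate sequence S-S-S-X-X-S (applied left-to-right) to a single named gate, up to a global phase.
I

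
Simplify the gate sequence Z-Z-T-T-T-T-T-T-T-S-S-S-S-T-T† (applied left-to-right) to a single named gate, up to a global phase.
T†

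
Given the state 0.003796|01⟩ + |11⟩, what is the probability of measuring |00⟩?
0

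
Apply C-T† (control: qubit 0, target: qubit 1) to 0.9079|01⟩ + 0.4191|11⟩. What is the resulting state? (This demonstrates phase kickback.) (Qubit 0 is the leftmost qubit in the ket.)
0.9079|01⟩ + (0.2963 - 0.2963i)|11⟩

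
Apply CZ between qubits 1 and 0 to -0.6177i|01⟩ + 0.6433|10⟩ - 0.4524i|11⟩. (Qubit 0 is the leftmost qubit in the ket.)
-0.6177i|01⟩ + 0.6433|10⟩ + 0.4524i|11⟩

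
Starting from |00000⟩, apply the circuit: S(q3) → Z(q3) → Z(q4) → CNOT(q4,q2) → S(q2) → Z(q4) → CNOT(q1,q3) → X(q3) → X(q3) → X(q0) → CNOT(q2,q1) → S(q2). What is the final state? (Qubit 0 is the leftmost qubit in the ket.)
|10000⟩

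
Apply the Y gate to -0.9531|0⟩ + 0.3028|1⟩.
-0.3028i|0⟩ - 0.9531i|1⟩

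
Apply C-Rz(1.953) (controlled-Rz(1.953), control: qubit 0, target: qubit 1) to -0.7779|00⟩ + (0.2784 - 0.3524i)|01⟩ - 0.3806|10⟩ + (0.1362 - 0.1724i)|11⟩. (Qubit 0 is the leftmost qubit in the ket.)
-0.7779|00⟩ + (0.2784 - 0.3524i)|01⟩ + (-0.2131 + 0.3153i)|10⟩ + (0.2191 + 0.01632i)|11⟩

C-Rz(1.953) leaves the control-|0⟩ kets |00⟩, |01⟩ unchanged and applies Rz(1.953) to qubit 1 on the control-|1⟩ pair (|10⟩, |11⟩).
Rz(1.953) = [[e^(−iθ/2), 0], [0, e^(iθ/2)]] with e^(±iθ/2) = cos(θ/2) ± i·sin(θ/2); θ = 1.953, cos(θ/2) ≈ 0.559926, sin(θ/2) ≈ 0.828543.
With a = amp(|10⟩) = -0.3806 and b = amp(|11⟩) = (0.1362 - 0.1724i):
new amp(|10⟩) = (0.559926 - 0.828543i)·a = (-0.2131 + 0.3153i)
new amp(|11⟩) = (0.559926 + 0.828543i)·b = (0.2191 + 0.01632i)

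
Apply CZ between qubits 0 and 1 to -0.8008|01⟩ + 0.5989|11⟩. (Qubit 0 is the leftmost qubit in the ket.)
-0.8008|01⟩ - 0.5989|11⟩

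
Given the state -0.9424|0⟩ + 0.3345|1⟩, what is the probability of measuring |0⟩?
0.8881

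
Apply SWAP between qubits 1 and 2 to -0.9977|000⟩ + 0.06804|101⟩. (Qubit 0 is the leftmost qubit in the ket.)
-0.9977|000⟩ + 0.06804|110⟩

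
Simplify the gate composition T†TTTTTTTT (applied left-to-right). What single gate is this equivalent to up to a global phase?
T†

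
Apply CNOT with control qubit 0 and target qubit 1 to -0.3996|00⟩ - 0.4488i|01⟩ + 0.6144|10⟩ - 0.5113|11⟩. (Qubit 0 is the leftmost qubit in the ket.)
-0.3996|00⟩ - 0.4488i|01⟩ - 0.5113|10⟩ + 0.6144|11⟩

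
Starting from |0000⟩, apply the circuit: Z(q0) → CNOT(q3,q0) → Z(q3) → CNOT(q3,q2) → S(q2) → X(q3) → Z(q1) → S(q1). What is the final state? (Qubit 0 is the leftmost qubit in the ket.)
|0001⟩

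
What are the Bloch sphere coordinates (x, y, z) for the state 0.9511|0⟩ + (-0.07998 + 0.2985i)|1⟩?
(-0.1521, 0.5678, 0.8091)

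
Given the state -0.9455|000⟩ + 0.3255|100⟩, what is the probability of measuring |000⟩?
0.894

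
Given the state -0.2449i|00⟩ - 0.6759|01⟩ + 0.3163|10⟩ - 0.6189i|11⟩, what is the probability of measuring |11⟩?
0.383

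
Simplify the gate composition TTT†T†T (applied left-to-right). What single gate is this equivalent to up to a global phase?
T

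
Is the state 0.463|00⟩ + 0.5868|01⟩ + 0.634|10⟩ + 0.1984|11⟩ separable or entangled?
Entangled

Writing the state as a|00⟩ + b|01⟩ + c|10⟩ + d|11⟩, it is a product state iff ad − bc = 0.
Here (a, b, c, d) = (0.463, 0.5868, 0.634, 0.1984): ad − bc = (0.463)(0.1984) − (0.5868)(0.634) = -0.2802 ≠ 0, so the state is entangled.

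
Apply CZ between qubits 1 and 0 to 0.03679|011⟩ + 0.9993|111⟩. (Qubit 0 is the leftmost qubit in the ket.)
0.03679|011⟩ - 0.9993|111⟩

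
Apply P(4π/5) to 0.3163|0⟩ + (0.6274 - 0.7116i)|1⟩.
0.3163|0⟩ + (-0.08931 + 0.9445i)|1⟩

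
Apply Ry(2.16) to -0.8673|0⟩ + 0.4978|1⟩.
-0.8478|0⟩ - 0.5303|1⟩

Ry(2.16) = [[cos(θ/2), −sin(θ/2)], [sin(θ/2), cos(θ/2)]]; θ = 2.16, cos(θ/2) ≈ 0.471328, sin(θ/2) ≈ 0.881958.
With a = amp(|0⟩) = -0.8673 and b = amp(|1⟩) = 0.4978:
new amp(|0⟩) = (0.471328)·a + (-0.881958)·b = -0.8478
new amp(|1⟩) = (0.881958)·a + (0.471328)·b = -0.5303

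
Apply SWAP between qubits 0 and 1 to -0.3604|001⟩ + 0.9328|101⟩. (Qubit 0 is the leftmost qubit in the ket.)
-0.3604|001⟩ + 0.9328|011⟩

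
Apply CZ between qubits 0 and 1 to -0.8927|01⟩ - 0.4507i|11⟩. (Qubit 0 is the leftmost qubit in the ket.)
-0.8927|01⟩ + 0.4507i|11⟩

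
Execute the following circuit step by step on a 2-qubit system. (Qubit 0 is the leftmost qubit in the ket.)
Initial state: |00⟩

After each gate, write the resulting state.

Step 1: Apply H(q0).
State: 1/√2|00⟩ + 1/√2|10⟩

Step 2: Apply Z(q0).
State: 1/√2|00⟩ - 1/√2|10⟩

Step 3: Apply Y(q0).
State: (1/√2)i|00⟩ + (1/√2)i|10⟩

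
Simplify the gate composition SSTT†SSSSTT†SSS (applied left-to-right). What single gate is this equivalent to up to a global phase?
S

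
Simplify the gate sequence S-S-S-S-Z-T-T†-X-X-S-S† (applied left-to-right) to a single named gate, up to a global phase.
Z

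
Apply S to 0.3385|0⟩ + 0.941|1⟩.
0.3385|0⟩ + 0.941i|1⟩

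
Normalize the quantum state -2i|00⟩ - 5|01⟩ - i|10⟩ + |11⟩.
-0.3592i|00⟩ - 0.898|01⟩ - 0.1796i|10⟩ + 0.1796|11⟩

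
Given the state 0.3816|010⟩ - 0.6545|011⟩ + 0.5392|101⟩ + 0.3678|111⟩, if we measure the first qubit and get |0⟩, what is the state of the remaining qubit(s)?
0.5037|10⟩ - 0.8639|11⟩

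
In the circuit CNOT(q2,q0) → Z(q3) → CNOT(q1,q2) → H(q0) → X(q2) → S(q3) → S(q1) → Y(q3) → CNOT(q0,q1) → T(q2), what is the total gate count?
10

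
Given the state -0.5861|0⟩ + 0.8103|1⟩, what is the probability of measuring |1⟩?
0.6566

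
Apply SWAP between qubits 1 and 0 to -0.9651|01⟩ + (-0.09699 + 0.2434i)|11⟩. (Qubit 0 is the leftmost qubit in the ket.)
-0.9651|10⟩ + (-0.09699 + 0.2434i)|11⟩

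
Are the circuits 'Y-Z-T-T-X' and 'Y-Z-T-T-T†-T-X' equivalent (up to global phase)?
Yes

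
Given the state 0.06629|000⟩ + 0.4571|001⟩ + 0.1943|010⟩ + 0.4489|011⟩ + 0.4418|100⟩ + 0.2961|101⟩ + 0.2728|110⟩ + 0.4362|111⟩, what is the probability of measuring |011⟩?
0.2015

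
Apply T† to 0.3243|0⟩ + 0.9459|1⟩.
0.3243|0⟩ + (0.6689 - 0.6689i)|1⟩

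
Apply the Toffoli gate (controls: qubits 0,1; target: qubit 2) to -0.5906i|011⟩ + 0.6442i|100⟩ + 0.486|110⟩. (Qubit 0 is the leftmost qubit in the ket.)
-0.5906i|011⟩ + 0.6442i|100⟩ + 0.486|111⟩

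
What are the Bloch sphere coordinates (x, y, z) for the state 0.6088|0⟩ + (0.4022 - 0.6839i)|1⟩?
(0.4897, -0.8327, -0.2588)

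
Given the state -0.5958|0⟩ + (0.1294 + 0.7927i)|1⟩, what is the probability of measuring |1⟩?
0.6451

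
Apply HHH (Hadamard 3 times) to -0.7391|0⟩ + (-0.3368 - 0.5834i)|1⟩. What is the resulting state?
(-0.7608 - 0.4125i)|0⟩ + (-0.2845 + 0.4125i)|1⟩

H² = I, so H^3 = H: a single Hadamard. With (a, b) = (-0.7391, (-0.3368 - 0.5834i)), H gives ((a + b)/√2, (a − b)/√2) = ((-0.7608 - 0.4125i), (-0.2845 + 0.4125i)).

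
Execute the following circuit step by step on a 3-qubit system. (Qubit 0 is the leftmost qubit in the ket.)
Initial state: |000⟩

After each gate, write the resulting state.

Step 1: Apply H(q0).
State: 1/√2|000⟩ + 1/√2|100⟩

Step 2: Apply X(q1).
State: 1/√2|010⟩ + 1/√2|110⟩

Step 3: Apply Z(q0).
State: 1/√2|010⟩ - 1/√2|110⟩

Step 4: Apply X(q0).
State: -1/√2|010⟩ + 1/√2|110⟩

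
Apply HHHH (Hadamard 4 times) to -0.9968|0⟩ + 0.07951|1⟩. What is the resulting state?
-0.9968|0⟩ + 0.07951|1⟩

H² = I, so an even number of Hadamards cancels: H^4 = I and the state is unchanged.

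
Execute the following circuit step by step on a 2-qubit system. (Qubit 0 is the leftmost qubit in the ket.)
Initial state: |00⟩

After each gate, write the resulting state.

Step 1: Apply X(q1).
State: |01⟩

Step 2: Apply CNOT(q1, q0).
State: |11⟩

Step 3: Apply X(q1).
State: |10⟩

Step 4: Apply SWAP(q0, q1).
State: |01⟩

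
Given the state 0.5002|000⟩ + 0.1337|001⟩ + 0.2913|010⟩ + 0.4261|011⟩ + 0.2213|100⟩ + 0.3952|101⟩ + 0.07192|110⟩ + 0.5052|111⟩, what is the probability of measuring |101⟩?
0.1562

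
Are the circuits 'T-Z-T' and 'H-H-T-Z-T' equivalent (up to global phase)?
Yes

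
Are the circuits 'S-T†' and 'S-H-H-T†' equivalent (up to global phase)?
Yes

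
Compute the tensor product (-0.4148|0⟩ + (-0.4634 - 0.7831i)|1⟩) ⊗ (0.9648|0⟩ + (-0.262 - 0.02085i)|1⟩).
-0.4002|00⟩ + (0.1087 + 0.008649i)|01⟩ + (-0.4471 - 0.7555i)|10⟩ + (0.1051 + 0.2148i)|11⟩

amp(|b₁b₂…⟩) = product of the factor amplitudes for bits b₁, b₂, …; only kets whose every factor amplitude is nonzero survive.
|00⟩: (-0.4148)(0.9648) = -0.4002
|01⟩: (-0.4148)(-0.262 - 0.02085i) = (0.1087 + 0.008649i)
|10⟩: (-0.4634 - 0.7831i)(0.9648) = (-0.4471 - 0.7555i)
|11⟩: (-0.4634 - 0.7831i)(-0.262 - 0.02085i) = (0.1051 + 0.2148i)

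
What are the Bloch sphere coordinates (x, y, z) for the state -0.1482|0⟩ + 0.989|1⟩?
(-0.2931, 0, -0.9562)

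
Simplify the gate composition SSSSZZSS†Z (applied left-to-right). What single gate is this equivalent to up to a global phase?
Z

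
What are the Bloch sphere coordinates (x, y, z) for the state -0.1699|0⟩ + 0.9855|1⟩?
(-0.3349, 0, -0.9423)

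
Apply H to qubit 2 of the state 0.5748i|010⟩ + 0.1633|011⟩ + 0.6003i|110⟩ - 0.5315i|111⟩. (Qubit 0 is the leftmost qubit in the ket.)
(0.1155 + 0.4064i)|010⟩ + (-0.1155 + 0.4064i)|011⟩ + 0.04865i|110⟩ + 0.8003i|111⟩

H on qubit 2 mixes each pair of kets that differ only in qubit 2: amplitudes (a, b) of (|…0…⟩, |…1…⟩) become ((a + b)/√2, (a − b)/√2). Kets absent from the input have amplitude 0.
(|010⟩, |011⟩): (a, b) = (0.5748i, 0.1633) → ((0.1155 + 0.4064i), (-0.1155 + 0.4064i))
(|110⟩, |111⟩): (a, b) = (0.6003i, -0.5315i) → (0.04865i, 0.8003i)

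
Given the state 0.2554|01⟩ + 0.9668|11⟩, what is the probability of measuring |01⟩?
0.06523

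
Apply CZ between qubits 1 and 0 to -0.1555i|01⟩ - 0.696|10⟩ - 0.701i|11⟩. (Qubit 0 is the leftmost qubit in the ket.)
-0.1555i|01⟩ - 0.696|10⟩ + 0.701i|11⟩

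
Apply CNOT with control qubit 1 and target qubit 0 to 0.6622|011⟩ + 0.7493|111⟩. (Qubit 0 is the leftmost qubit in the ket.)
0.7493|011⟩ + 0.6622|111⟩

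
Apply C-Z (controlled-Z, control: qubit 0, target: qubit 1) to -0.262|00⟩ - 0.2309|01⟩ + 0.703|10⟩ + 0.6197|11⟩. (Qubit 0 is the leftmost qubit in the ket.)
-0.262|00⟩ - 0.2309|01⟩ + 0.703|10⟩ - 0.6197|11⟩

C-Z leaves the control-|0⟩ kets |00⟩, |01⟩ unchanged and applies Z to qubit 1 on the control-|1⟩ pair (|10⟩, |11⟩).
Z = [[1, 0], [0, -1]].
With a = amp(|10⟩) = 0.703 and b = amp(|11⟩) = 0.6197:
new amp(|10⟩) = (1)·a = 0.703
new amp(|11⟩) = (-1)·b = -0.6197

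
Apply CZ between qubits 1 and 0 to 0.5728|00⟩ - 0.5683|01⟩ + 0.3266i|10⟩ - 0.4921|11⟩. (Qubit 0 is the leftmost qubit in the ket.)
0.5728|00⟩ - 0.5683|01⟩ + 0.3266i|10⟩ + 0.4921|11⟩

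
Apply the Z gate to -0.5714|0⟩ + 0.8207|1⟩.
-0.5714|0⟩ - 0.8207|1⟩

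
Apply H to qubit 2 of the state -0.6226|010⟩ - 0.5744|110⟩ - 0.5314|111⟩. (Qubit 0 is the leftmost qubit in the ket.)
-0.4402|010⟩ - 0.4402|011⟩ - 0.7819|110⟩ - 0.03041|111⟩

H on qubit 2 mixes each pair of kets that differ only in qubit 2: amplitudes (a, b) of (|…0…⟩, |…1…⟩) become ((a + b)/√2, (a − b)/√2). Kets absent from the input have amplitude 0.
(|010⟩, |011⟩): (a, b) = (-0.6226, 0) → (-0.4402, -0.4402)
(|110⟩, |111⟩): (a, b) = (-0.5744, -0.5314) → (-0.7819, -0.03041)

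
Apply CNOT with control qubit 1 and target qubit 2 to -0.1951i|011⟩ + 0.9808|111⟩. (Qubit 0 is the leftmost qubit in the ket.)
-0.1951i|010⟩ + 0.9808|110⟩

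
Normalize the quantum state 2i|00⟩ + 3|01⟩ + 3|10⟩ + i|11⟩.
0.417i|00⟩ + 0.6255|01⟩ + 0.6255|10⟩ + 0.2085i|11⟩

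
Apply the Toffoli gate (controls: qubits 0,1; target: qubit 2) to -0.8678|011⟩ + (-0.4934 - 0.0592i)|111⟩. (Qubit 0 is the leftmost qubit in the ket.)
-0.8678|011⟩ + (-0.4934 - 0.0592i)|110⟩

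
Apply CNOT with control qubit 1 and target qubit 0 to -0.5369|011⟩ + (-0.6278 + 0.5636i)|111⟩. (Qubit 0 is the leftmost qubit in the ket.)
(-0.6278 + 0.5636i)|011⟩ - 0.5369|111⟩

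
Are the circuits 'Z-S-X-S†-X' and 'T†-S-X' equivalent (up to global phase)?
No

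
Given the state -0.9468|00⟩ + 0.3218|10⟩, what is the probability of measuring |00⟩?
0.8964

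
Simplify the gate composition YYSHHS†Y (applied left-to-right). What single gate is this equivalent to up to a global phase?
Y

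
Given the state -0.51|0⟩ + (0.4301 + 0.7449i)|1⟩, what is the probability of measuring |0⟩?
0.2601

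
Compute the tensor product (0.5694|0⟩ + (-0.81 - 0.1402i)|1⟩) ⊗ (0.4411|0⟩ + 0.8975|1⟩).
0.2512|00⟩ + 0.511|01⟩ + (-0.3573 - 0.06184i)|10⟩ + (-0.727 - 0.1258i)|11⟩

amp(|b₁b₂…⟩) = product of the factor amplitudes for bits b₁, b₂, …; only kets whose every factor amplitude is nonzero survive.
|00⟩: (0.5694)(0.4411) = 0.2512
|01⟩: (0.5694)(0.8975) = 0.511
|10⟩: (-0.81 - 0.1402i)(0.4411) = (-0.3573 - 0.06184i)
|11⟩: (-0.81 - 0.1402i)(0.8975) = (-0.727 - 0.1258i)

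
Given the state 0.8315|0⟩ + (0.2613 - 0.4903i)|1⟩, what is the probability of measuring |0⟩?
0.6914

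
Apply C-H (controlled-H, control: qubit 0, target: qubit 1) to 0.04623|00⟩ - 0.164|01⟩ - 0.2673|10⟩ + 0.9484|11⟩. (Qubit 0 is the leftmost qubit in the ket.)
0.04623|00⟩ - 0.164|01⟩ + 0.4816|10⟩ - 0.8596|11⟩

C-H leaves the control-|0⟩ kets |00⟩, |01⟩ unchanged and applies H to qubit 1 on the control-|1⟩ pair (|10⟩, |11⟩).
H = [[1/√2, 1/√2], [1/√2, -1/√2]].
With a = amp(|10⟩) = -0.2673 and b = amp(|11⟩) = 0.9484:
new amp(|10⟩) = (1/√2)·a + (1/√2)·b = 0.4816
new amp(|11⟩) = (1/√2)·a + (-1/√2)·b = -0.8596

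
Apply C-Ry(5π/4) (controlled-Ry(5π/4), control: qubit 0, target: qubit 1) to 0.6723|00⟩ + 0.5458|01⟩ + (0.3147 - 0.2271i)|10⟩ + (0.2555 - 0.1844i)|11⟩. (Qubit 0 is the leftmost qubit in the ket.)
0.6723|00⟩ + 0.5458|01⟩ + (-0.3565 + 0.2573i)|10⟩ + (0.193 - 0.1392i)|11⟩

C-Ry(5π/4) leaves the control-|0⟩ kets |00⟩, |01⟩ unchanged and applies Ry(5π/4) to qubit 1 on the control-|1⟩ pair (|10⟩, |11⟩).
Ry(5π/4) = [[cos(θ/2), −sin(θ/2)], [sin(θ/2), cos(θ/2)]]; θ = 5π/4, cos(θ/2) ≈ -0.382683, sin(θ/2) ≈ 0.92388.
With a = amp(|10⟩) = (0.3147 - 0.2271i) and b = amp(|11⟩) = (0.2555 - 0.1844i):
new amp(|10⟩) = (-0.382683)·a + (-0.92388)·b = (-0.3565 + 0.2573i)
new amp(|11⟩) = (0.92388)·a + (-0.382683)·b = (0.193 - 0.1392i)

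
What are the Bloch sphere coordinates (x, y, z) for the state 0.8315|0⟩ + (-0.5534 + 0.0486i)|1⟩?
(-0.9203, 0.08082, 0.3828)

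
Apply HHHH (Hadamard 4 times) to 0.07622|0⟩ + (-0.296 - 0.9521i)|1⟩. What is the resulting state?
0.07622|0⟩ + (-0.296 - 0.9521i)|1⟩

H² = I, so an even number of Hadamards cancels: H^4 = I and the state is unchanged.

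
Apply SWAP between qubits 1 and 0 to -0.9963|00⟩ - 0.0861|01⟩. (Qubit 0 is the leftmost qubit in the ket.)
-0.9963|00⟩ - 0.0861|10⟩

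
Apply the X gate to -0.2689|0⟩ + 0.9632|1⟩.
0.9632|0⟩ - 0.2689|1⟩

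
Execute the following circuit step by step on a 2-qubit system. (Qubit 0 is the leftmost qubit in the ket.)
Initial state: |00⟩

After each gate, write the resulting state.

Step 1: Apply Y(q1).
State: i|01⟩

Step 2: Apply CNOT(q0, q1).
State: i|01⟩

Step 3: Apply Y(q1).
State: |00⟩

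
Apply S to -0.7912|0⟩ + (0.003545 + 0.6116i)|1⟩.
-0.7912|0⟩ + (-0.6116 + 0.003545i)|1⟩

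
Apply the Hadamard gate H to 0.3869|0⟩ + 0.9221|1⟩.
0.9256|0⟩ - 0.3784|1⟩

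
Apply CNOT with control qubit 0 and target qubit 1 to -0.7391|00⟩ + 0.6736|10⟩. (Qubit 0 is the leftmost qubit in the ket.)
-0.7391|00⟩ + 0.6736|11⟩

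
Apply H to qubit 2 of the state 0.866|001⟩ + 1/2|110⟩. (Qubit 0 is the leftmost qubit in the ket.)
0.6124|000⟩ - 0.6124|001⟩ + 1/√8|110⟩ + 1/√8|111⟩

H on qubit 2 mixes each pair of kets that differ only in qubit 2: amplitudes (a, b) of (|…0…⟩, |…1…⟩) become ((a + b)/√2, (a − b)/√2). Kets absent from the input have amplitude 0.
(|000⟩, |001⟩): (a, b) = (0, 0.866) → (0.6124, -0.6124)
(|110⟩, |111⟩): (a, b) = (1/2, 0) → (1/√8, 1/√8)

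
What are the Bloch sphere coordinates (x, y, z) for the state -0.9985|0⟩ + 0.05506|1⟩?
(-0.11, 0, 0.994)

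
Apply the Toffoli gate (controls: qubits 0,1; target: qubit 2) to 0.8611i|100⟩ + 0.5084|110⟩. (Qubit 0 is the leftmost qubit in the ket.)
0.8611i|100⟩ + 0.5084|111⟩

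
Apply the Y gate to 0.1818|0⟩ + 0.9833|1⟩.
-0.9833i|0⟩ + 0.1818i|1⟩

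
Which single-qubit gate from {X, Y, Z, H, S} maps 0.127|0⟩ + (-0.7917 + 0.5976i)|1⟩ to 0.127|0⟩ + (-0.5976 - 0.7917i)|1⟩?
S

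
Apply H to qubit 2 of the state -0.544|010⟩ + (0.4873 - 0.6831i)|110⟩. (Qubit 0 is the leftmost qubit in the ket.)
-0.3847|010⟩ - 0.3847|011⟩ + (0.3446 - 0.483i)|110⟩ + (0.3446 - 0.483i)|111⟩

H on qubit 2 mixes each pair of kets that differ only in qubit 2: amplitudes (a, b) of (|…0…⟩, |…1…⟩) become ((a + b)/√2, (a − b)/√2). Kets absent from the input have amplitude 0.
(|010⟩, |011⟩): (a, b) = (-0.544, 0) → (-0.3847, -0.3847)
(|110⟩, |111⟩): (a, b) = ((0.4873 - 0.6831i), 0) → ((0.3446 - 0.483i), (0.3446 - 0.483i))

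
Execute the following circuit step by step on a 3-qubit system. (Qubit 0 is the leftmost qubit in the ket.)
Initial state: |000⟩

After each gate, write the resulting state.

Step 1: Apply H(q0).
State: 1/√2|000⟩ + 1/√2|100⟩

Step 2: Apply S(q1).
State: 1/√2|000⟩ + 1/√2|100⟩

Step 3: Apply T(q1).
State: 1/√2|000⟩ + 1/√2|100⟩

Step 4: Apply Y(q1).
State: (1/√2)i|010⟩ + (1/√2)i|110⟩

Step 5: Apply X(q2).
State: (1/√2)i|011⟩ + (1/√2)i|111⟩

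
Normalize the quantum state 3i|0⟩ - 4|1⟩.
0.6i|0⟩ - 0.8|1⟩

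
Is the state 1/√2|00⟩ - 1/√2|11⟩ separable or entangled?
Entangled

Writing the state as a|00⟩ + b|01⟩ + c|10⟩ + d|11⟩, it is a product state iff ad − bc = 0.
Here (a, b, c, d) = (1/√2, 0, 0, -1/√2): ad − bc = (1/√2)(-1/√2) − (0)(0) = -1/2 ≠ 0, so the state is entangled.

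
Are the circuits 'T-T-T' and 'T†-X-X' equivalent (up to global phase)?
No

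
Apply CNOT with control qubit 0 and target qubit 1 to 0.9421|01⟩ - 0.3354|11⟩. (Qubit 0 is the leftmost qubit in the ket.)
0.9421|01⟩ - 0.3354|10⟩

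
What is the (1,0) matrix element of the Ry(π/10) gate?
0.1564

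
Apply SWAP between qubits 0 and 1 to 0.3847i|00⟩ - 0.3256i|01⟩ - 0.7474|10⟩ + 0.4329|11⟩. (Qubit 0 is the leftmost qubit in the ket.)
0.3847i|00⟩ - 0.7474|01⟩ - 0.3256i|10⟩ + 0.4329|11⟩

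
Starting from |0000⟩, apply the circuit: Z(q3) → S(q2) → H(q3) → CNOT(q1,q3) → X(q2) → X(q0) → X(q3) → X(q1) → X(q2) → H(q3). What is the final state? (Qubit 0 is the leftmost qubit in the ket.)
|1100⟩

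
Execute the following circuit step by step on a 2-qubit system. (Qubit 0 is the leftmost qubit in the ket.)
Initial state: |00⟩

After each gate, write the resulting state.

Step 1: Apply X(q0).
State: |10⟩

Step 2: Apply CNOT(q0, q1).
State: |11⟩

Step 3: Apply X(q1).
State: |10⟩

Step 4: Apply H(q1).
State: 1/√2|10⟩ + 1/√2|11⟩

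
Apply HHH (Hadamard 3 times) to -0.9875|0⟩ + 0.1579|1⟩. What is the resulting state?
-0.5866|0⟩ - 0.8099|1⟩

H² = I, so H^3 = H: a single Hadamard. With (a, b) = (-0.9875, 0.1579), H gives ((a + b)/√2, (a − b)/√2) = (-0.5866, -0.8099).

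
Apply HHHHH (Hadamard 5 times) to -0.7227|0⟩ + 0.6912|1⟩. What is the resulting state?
-0.02227|0⟩ - 0.9998|1⟩

H² = I, so H^5 = H: a single Hadamard. With (a, b) = (-0.7227, 0.6912), H gives ((a + b)/√2, (a − b)/√2) = (-0.02227, -0.9998).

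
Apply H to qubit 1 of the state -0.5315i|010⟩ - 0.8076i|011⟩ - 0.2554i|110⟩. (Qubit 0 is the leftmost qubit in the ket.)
-0.3758i|000⟩ - 0.5711i|001⟩ + 0.3758i|010⟩ + 0.5711i|011⟩ - 0.1806i|100⟩ + 0.1806i|110⟩

H on qubit 1 mixes each pair of kets that differ only in qubit 1: amplitudes (a, b) of (|…0…⟩, |…1…⟩) become ((a + b)/√2, (a − b)/√2). Kets absent from the input have amplitude 0.
(|000⟩, |010⟩): (a, b) = (0, -0.5315i) → (-0.3758i, 0.3758i)
(|001⟩, |011⟩): (a, b) = (0, -0.8076i) → (-0.5711i, 0.5711i)
(|100⟩, |110⟩): (a, b) = (0, -0.2554i) → (-0.1806i, 0.1806i)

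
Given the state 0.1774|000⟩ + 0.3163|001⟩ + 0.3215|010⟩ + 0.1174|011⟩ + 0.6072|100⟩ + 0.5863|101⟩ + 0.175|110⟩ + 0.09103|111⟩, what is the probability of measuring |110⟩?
0.03063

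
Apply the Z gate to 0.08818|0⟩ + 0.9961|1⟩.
0.08818|0⟩ - 0.9961|1⟩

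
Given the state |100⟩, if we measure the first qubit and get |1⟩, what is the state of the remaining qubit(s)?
|00⟩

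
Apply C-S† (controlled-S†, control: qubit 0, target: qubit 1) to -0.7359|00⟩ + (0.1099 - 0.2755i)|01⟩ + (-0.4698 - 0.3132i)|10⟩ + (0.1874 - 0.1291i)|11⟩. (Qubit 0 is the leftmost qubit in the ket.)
-0.7359|00⟩ + (0.1099 - 0.2755i)|01⟩ + (-0.4698 - 0.3132i)|10⟩ + (-0.1291 - 0.1874i)|11⟩

C-S† leaves the control-|0⟩ kets |00⟩, |01⟩ unchanged and applies S† to qubit 1 on the control-|1⟩ pair (|10⟩, |11⟩).
S† = [[1, 0], [0, -i]].
With a = amp(|10⟩) = (-0.4698 - 0.3132i) and b = amp(|11⟩) = (0.1874 - 0.1291i):
new amp(|10⟩) = (1)·a = (-0.4698 - 0.3132i)
new amp(|11⟩) = (-i)·b = (-0.1291 - 0.1874i)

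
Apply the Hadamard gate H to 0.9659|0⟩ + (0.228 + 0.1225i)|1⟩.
(0.8442 + 0.08662i)|0⟩ + (0.5218 - 0.08662i)|1⟩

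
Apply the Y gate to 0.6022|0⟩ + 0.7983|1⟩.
-0.7983i|0⟩ + 0.6022i|1⟩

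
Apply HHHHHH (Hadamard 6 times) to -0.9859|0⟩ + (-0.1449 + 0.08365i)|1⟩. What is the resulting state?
-0.9859|0⟩ + (-0.1449 + 0.08365i)|1⟩

H² = I, so an even number of Hadamards cancels: H^6 = I and the state is unchanged.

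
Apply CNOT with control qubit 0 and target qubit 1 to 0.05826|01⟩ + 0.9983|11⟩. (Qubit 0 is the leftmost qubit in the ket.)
0.05826|01⟩ + 0.9983|10⟩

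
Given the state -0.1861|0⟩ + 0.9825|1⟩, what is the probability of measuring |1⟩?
0.9653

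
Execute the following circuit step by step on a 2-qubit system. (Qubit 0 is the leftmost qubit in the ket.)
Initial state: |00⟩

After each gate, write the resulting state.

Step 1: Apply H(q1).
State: 1/√2|00⟩ + 1/√2|01⟩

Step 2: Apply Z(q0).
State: 1/√2|00⟩ + 1/√2|01⟩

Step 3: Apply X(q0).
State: 1/√2|10⟩ + 1/√2|11⟩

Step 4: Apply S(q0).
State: (1/√2)i|10⟩ + (1/√2)i|11⟩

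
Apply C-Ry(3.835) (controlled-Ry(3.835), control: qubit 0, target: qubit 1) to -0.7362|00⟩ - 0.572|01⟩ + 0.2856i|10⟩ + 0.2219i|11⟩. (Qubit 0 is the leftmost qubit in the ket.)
-0.7362|00⟩ - 0.572|01⟩ - 0.3057i|10⟩ + 0.1932i|11⟩

C-Ry(3.835) leaves the control-|0⟩ kets |00⟩, |01⟩ unchanged and applies Ry(3.835) to qubit 1 on the control-|1⟩ pair (|10⟩, |11⟩).
Ry(3.835) = [[cos(θ/2), −sin(θ/2)], [sin(θ/2), cos(θ/2)]]; θ = 3.835, cos(θ/2) ≈ -0.339799, sin(θ/2) ≈ 0.940498.
With a = amp(|10⟩) = 0.2856i and b = amp(|11⟩) = 0.2219i:
new amp(|10⟩) = (-0.339799)·a + (-0.940498)·b = -0.3057i
new amp(|11⟩) = (0.940498)·a + (-0.339799)·b = 0.1932i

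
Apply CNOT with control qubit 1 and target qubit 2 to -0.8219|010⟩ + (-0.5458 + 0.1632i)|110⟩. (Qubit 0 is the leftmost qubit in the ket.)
-0.8219|011⟩ + (-0.5458 + 0.1632i)|111⟩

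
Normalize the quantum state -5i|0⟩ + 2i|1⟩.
-0.9285i|0⟩ + 0.3714i|1⟩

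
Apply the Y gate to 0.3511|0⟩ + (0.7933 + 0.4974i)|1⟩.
(0.4974 - 0.7933i)|0⟩ + 0.3511i|1⟩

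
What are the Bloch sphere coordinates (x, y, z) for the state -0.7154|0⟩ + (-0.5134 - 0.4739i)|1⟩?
(0.7346, 0.6781, 0.02364)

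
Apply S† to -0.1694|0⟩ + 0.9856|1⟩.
-0.1694|0⟩ - 0.9856i|1⟩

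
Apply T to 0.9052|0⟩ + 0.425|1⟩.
0.9052|0⟩ + (0.3005 + 0.3005i)|1⟩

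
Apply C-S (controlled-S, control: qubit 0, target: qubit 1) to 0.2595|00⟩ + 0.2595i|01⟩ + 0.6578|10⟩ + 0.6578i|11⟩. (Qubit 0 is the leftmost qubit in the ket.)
0.2595|00⟩ + 0.2595i|01⟩ + 0.6578|10⟩ - 0.6578|11⟩

C-S leaves the control-|0⟩ kets |00⟩, |01⟩ unchanged and applies S to qubit 1 on the control-|1⟩ pair (|10⟩, |11⟩).
S = [[1, 0], [0, i]].
With a = amp(|10⟩) = 0.6578 and b = amp(|11⟩) = 0.6578i:
new amp(|10⟩) = (1)·a = 0.6578
new amp(|11⟩) = (i)·b = -0.6578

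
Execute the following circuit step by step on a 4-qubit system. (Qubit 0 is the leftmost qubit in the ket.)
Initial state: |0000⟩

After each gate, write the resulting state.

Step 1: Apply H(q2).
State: 1/√2|0000⟩ + 1/√2|0010⟩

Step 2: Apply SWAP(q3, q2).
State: 1/√2|0000⟩ + 1/√2|0001⟩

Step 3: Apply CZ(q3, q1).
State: 1/√2|0000⟩ + 1/√2|0001⟩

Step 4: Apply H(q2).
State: 1/2|0000⟩ + 1/2|0001⟩ + 1/2|0010⟩ + 1/2|0011⟩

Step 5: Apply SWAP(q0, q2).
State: 1/2|0000⟩ + 1/2|0001⟩ + 1/2|1000⟩ + 1/2|1001⟩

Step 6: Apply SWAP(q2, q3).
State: 1/2|0000⟩ + 1/2|0010⟩ + 1/2|1000⟩ + 1/2|1010⟩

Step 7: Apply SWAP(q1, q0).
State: 1/2|0000⟩ + 1/2|0010⟩ + 1/2|0100⟩ + 1/2|0110⟩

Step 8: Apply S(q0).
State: 1/2|0000⟩ + 1/2|0010⟩ + 1/2|0100⟩ + 1/2|0110⟩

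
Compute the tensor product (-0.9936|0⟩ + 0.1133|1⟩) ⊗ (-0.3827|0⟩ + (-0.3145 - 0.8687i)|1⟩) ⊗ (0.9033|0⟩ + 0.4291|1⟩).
0.3435|000⟩ + 0.1632|001⟩ + (0.2823 + 0.7797i)|010⟩ + (0.1341 + 0.3704i)|011⟩ - 0.03917|100⟩ - 0.01861|101⟩ + (-0.03219 - 0.08891i)|110⟩ + (-0.01529 - 0.04223i)|111⟩

amp(|b₁b₂…⟩) = product of the factor amplitudes for bits b₁, b₂, …; only kets whose every factor amplitude is nonzero survive.
|000⟩: (-0.9936)(-0.3827)(0.9033) = 0.3435
|001⟩: (-0.9936)(-0.3827)(0.4291) = 0.1632
|010⟩: (-0.9936)(-0.3145 - 0.8687i)(0.9033) = (0.2823 + 0.7797i)
|011⟩: (-0.9936)(-0.3145 - 0.8687i)(0.4291) = (0.1341 + 0.3704i)
|100⟩: (0.1133)(-0.3827)(0.9033) = -0.03917
|101⟩: (0.1133)(-0.3827)(0.4291) = -0.01861
|110⟩: (0.1133)(-0.3145 - 0.8687i)(0.9033) = (-0.03219 - 0.08891i)
|111⟩: (0.1133)(-0.3145 - 0.8687i)(0.4291) = (-0.01529 - 0.04223i)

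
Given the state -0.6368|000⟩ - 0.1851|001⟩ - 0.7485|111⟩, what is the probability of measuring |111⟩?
0.5603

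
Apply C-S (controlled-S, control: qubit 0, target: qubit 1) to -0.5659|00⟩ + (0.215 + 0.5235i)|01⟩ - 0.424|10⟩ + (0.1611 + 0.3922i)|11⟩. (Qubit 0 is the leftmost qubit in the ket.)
-0.5659|00⟩ + (0.215 + 0.5235i)|01⟩ - 0.424|10⟩ + (-0.3922 + 0.1611i)|11⟩

C-S leaves the control-|0⟩ kets |00⟩, |01⟩ unchanged and applies S to qubit 1 on the control-|1⟩ pair (|10⟩, |11⟩).
S = [[1, 0], [0, i]].
With a = amp(|10⟩) = -0.424 and b = amp(|11⟩) = (0.1611 + 0.3922i):
new amp(|10⟩) = (1)·a = -0.424
new amp(|11⟩) = (i)·b = (-0.3922 + 0.1611i)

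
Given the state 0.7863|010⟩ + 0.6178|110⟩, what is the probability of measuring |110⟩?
0.3817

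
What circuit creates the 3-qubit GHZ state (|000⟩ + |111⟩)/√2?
H(q0) → CNOT(q0,q1) → CNOT(q0,q2)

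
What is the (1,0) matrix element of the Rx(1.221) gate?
-0.5733i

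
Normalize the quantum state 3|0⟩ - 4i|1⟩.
0.6|0⟩ - 0.8i|1⟩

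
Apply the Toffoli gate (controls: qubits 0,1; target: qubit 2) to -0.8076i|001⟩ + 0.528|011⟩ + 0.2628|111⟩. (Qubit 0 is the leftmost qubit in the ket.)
-0.8076i|001⟩ + 0.528|011⟩ + 0.2628|110⟩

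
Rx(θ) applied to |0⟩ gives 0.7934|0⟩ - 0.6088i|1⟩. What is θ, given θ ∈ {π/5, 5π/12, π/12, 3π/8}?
5π/12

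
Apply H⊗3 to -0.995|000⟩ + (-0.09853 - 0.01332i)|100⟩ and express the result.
(-0.3866 - 0.004709i)|000⟩ + (-0.3866 - 0.004709i)|001⟩ + (-0.3866 - 0.004709i)|010⟩ + (-0.3866 - 0.004709i)|011⟩ + (-0.317 + 0.004709i)|100⟩ + (-0.317 + 0.004709i)|101⟩ + (-0.317 + 0.004709i)|110⟩ + (-0.317 + 0.004709i)|111⟩

H⊗3 gives amp(|y⟩) = (1/2√2) Σ_x (−1)^(x·y) amp(|x⟩), where x·y is the number of positions in which both x and y have a 1.
|000⟩: (-0.995 + (-0.09853 - 0.01332i))/(2√2) = (-0.3866 - 0.004709i)
|001⟩: (-0.995 + (-0.09853 - 0.01332i))/(2√2) = (-0.3866 - 0.004709i)
|010⟩: (-0.995 + (-0.09853 - 0.01332i))/(2√2) = (-0.3866 - 0.004709i)
|011⟩: (-0.995 + (-0.09853 - 0.01332i))/(2√2) = (-0.3866 - 0.004709i)
|100⟩: (-0.995 - (-0.09853 - 0.01332i))/(2√2) = (-0.317 + 0.004709i)
|101⟩: (-0.995 - (-0.09853 - 0.01332i))/(2√2) = (-0.317 + 0.004709i)
|110⟩: (-0.995 - (-0.09853 - 0.01332i))/(2√2) = (-0.317 + 0.004709i)
|111⟩: (-0.995 - (-0.09853 - 0.01332i))/(2√2) = (-0.317 + 0.004709i)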